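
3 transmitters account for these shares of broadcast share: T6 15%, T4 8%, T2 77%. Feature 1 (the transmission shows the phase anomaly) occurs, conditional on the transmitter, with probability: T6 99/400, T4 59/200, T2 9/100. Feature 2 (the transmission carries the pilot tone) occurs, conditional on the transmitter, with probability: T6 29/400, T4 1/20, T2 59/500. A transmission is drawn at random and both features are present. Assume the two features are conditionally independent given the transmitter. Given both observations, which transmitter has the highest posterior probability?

T2

Prior × likelihood for each hypothesis:
  T6: 0.15 × 0.2475 × 0.0725 = 0.0026915625
  T4: 0.08 × 0.295 × 0.05 = 0.00118
  T2: 0.77 × 0.09 × 0.118 = 0.0081774
Sum = 0.0120489625.
Largest term belongs to T2, so T2 is most probable.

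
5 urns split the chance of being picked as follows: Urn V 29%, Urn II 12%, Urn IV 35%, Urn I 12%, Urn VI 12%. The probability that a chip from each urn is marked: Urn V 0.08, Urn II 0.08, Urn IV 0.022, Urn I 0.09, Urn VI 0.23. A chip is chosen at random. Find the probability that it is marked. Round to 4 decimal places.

Prior × likelihood for each hypothesis:
  Urn V: 0.29 × 0.08 = 0.0232
  Urn II: 0.12 × 0.08 = 0.0096
  Urn IV: 0.35 × 0.022 = 0.0077
  Urn I: 0.12 × 0.09 = 0.0108
  Urn VI: 0.12 × 0.23 = 0.0276
P(marked) = 0.0232 + 0.0096 + 0.0077 + 0.0108 + 0.0276 = 0.0789 → 0.0789.

0.0789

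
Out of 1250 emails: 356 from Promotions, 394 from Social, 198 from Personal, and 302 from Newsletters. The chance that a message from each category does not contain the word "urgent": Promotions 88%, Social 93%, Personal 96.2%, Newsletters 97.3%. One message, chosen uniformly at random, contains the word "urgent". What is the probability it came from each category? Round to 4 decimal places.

Promotions 0.4969, Social 0.3208, Personal 0.0875, Newsletters 0.0948

Taking complements, P(urgent-flag | each) = Promotions 0.12, Social 0.07, Personal 0.038, Newsletters 0.027.
By Bayes' rule, posterior ∝ prior × likelihood:
  Promotions: 0.2848 × 0.12 = 0.034176
  Social: 0.3152 × 0.07 = 0.022064
  Personal: 0.1584 × 0.038 = 0.0060192
  Newsletters: 0.2416 × 0.027 = 0.0065232
Total = 0.0687824.
P(Promotions | urgent-flag) = 0.034176/0.0687824 ≈ 0.4969
P(Social | urgent-flag) = 0.022064/0.0687824 ≈ 0.3208
P(Personal | urgent-flag) = 0.0060192/0.0687824 ≈ 0.0875
P(Newsletters | urgent-flag) = 0.0065232/0.0687824 ≈ 0.0948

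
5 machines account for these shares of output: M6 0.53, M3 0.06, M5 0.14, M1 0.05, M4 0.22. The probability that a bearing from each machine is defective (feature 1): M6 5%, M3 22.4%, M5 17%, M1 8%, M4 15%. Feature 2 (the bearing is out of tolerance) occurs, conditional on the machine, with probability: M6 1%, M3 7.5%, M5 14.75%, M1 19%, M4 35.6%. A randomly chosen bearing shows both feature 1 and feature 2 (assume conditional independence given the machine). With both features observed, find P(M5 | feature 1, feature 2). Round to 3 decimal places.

0.203

Compute prior × likelihood for every hypothesis:
  M6: 0.53 × 0.05 × 0.01 = 0.000265
  M3: 0.06 × 0.224 × 0.075 = 0.001008
  M5: 0.14 × 0.17 × 0.1475 = 0.0035105
  M1: 0.05 × 0.08 × 0.19 = 0.00076
  M4: 0.22 × 0.15 × 0.356 = 0.011748
Total = 0.0172915.
P(M5 | evidence) = 0.0035105 / 0.0172915 ≈ 0.203.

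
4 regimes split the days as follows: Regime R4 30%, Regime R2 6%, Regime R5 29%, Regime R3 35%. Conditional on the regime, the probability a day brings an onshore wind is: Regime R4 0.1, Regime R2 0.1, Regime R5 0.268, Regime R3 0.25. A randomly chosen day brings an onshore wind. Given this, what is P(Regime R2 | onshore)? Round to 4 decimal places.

Prior × likelihood for each hypothesis:
  Regime R4: 0.3 × 0.1 = 0.03
  Regime R2: 0.06 × 0.1 = 0.006
  Regime R5: 0.29 × 0.268 = 0.07772
  Regime R3: 0.35 × 0.25 = 0.0875
Sum = 0.20122.
P(Regime R2 | evidence) = 0.006 / 0.20122 ≈ 0.0298.

0.0298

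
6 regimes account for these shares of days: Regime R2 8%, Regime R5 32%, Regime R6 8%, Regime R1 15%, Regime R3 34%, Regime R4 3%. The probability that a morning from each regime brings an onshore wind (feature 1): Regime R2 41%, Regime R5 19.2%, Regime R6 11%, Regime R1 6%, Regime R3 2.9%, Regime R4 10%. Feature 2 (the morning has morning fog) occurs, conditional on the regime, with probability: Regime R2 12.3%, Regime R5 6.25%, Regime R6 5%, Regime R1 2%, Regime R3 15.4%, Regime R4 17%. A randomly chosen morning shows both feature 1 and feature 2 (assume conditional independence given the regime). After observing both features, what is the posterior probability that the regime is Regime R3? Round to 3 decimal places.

Compute prior × likelihood for every hypothesis:
  Regime R2: 0.08 × 0.41 × 0.123 = 0.0040344
  Regime R5: 0.32 × 0.192 × 0.0625 = 0.00384
  Regime R6: 0.08 × 0.11 × 0.05 = 0.00044
  Regime R1: 0.15 × 0.06 × 0.02 = 0.00018
  Regime R3: 0.34 × 0.029 × 0.154 = 0.00151844
  Regime R4: 0.03 × 0.1 × 0.17 = 0.00051
Sum = 0.01052284.
P(Regime R3 | evidence) = 0.00151844 / 0.01052284 ≈ 0.144.

0.144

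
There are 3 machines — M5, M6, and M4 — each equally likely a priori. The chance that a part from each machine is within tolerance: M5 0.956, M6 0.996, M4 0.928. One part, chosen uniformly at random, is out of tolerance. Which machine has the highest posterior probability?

M4

Taking complements, P(oversize | each) = M5 0.044, M6 0.004, M4 0.072.
Since the prior is uniform, the posterior is proportional to the likelihood:
  M5: 0.044
  M6: 0.004
  M4: 0.072
Sum = 0.12.
Largest term belongs to M4, so M4 is most probable.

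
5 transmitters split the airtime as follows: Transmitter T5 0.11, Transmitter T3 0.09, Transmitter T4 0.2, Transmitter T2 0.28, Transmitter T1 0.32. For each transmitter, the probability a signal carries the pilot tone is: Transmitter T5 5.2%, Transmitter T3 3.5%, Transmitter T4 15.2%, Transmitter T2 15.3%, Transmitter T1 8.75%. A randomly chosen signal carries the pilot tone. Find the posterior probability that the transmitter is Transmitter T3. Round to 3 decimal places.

By Bayes' rule, posterior ∝ prior × likelihood:
  Transmitter T5: 0.11 × 0.052 = 0.00572
  Transmitter T3: 0.09 × 0.035 = 0.00315
  Transmitter T4: 0.2 × 0.152 = 0.0304
  Transmitter T2: 0.28 × 0.153 = 0.04284
  Transmitter T1: 0.32 × 0.0875 = 0.028
Sum = 0.11011.
P(Transmitter T3 | evidence) = 0.00315 / 0.11011 ≈ 0.029.

0.029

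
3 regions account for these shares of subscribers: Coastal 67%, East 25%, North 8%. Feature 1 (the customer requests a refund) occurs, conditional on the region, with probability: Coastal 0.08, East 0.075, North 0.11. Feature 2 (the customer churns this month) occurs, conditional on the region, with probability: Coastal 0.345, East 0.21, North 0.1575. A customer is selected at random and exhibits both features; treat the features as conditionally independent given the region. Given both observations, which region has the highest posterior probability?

Coastal

Prior × likelihood for each hypothesis:
  Coastal: 0.67 × 0.08 × 0.345 = 0.018492
  East: 0.25 × 0.075 × 0.21 = 0.0039375
  North: 0.08 × 0.11 × 0.1575 = 0.001386
Sum = 0.0238155.
Largest term belongs to Coastal, so Coastal is most probable.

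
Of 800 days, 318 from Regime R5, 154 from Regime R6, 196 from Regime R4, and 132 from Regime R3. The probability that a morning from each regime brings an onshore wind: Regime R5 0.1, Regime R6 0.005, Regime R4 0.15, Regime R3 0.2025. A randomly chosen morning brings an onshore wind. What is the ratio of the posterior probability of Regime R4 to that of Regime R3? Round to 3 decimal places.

1.100

Compute prior × likelihood for every hypothesis:
  Regime R5: 0.3975 × 0.1 = 0.03975
  Regime R6: 0.1925 × 0.005 = 0.0009625
  Regime R4: 0.245 × 0.15 = 0.03675
  Regime R3: 0.165 × 0.2025 = 0.0334125
Normalizing constant = 0.110875.
The ratio is 0.03675 / 0.0334125 (the normalizer cancels) = 1.100.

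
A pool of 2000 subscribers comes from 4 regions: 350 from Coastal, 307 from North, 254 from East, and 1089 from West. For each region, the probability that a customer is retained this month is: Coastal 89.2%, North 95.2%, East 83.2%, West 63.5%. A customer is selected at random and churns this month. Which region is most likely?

West

Taking complements, P(churn | each) = Coastal 0.108, North 0.048, East 0.168, West 0.365.
Prior × likelihood for each hypothesis:
  Coastal: 0.175 × 0.108 = 0.0189
  North: 0.1535 × 0.048 = 0.007368
  East: 0.127 × 0.168 = 0.021336
  West: 0.5445 × 0.365 = 0.1987425
Sum = 0.2463465.
Largest term belongs to West, so West is most probable.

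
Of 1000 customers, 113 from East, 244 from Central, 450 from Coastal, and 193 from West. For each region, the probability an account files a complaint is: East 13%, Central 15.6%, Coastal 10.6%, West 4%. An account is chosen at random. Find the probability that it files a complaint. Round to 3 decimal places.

By Bayes' rule, posterior ∝ prior × likelihood:
  East: 0.113 × 0.13 = 0.01469
  Central: 0.244 × 0.156 = 0.038064
  Coastal: 0.45 × 0.106 = 0.0477
  West: 0.193 × 0.04 = 0.00772
P(complaint) = 0.01469 + 0.038064 + 0.0477 + 0.00772 = 0.108174 → 0.108.

0.108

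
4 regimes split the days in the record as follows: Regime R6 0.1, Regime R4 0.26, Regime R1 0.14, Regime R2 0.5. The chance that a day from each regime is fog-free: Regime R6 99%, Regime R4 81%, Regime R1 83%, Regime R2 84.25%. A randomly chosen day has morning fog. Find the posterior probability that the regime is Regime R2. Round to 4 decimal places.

0.5149

Taking complements, P(fog | each) = Regime R6 0.01, Regime R4 0.19, Regime R1 0.17, Regime R2 0.1575.
Unnormalized posteriors (prior × likelihood):
  Regime R6: 0.1 × 0.01 = 0.001
  Regime R4: 0.26 × 0.19 = 0.0494
  Regime R1: 0.14 × 0.17 = 0.0238
  Regime R2: 0.5 × 0.1575 = 0.07875
Total = 0.15295.
P(Regime R2 | evidence) = 0.07875 / 0.15295 ≈ 0.5149.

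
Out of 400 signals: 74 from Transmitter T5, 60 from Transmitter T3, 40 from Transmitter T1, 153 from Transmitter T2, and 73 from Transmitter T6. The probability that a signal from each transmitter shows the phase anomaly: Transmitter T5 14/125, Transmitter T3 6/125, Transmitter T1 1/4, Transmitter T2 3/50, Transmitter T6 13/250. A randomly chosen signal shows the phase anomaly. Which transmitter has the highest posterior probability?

Unnormalized posteriors (prior × likelihood):
  Transmitter T5: 0.185 × 0.112 = 0.02072
  Transmitter T3: 0.15 × 0.048 = 0.0072
  Transmitter T1: 0.1 × 0.25 = 0.025
  Transmitter T2: 0.3825 × 0.06 = 0.02295
  Transmitter T6: 0.1825 × 0.052 = 0.00949
Normalizing constant = 0.08536.
Largest term belongs to Transmitter T1, so Transmitter T1 is most probable.

Transmitter T1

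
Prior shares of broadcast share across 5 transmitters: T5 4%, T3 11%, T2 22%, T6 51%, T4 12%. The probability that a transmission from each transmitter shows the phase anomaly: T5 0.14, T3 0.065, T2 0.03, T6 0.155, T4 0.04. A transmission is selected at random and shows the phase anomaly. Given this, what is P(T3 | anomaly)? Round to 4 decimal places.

Compute prior × likelihood for every hypothesis:
  T5: 0.04 × 0.14 = 0.0056
  T3: 0.11 × 0.065 = 0.00715
  T2: 0.22 × 0.03 = 0.0066
  T6: 0.51 × 0.155 = 0.07905
  T4: 0.12 × 0.04 = 0.0048
Total = 0.1032.
P(T3 | evidence) = 0.00715 / 0.1032 ≈ 0.0693.

0.0693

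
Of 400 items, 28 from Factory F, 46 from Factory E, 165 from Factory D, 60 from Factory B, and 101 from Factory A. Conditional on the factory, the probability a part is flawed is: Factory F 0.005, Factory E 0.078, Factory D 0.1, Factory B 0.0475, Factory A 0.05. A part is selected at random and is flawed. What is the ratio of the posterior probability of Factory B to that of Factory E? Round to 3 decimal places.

Unnormalized posteriors (prior × likelihood):
  Factory F: 0.07 × 0.005 = 0.00035
  Factory E: 0.115 × 0.078 = 0.00897
  Factory D: 0.4125 × 0.1 = 0.04125
  Factory B: 0.15 × 0.0475 = 0.007125
  Factory A: 0.2525 × 0.05 = 0.012625
Normalizing constant = 0.07032.
The ratio is 0.007125 / 0.00897 (the normalizer cancels) = 0.794.

0.794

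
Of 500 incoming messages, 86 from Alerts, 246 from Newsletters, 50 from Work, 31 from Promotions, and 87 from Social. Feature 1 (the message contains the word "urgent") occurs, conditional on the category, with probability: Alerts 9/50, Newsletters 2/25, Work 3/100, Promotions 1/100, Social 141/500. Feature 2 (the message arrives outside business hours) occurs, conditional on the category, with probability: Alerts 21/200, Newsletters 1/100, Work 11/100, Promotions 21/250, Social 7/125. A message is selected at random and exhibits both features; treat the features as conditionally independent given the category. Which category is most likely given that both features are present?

Alerts

Unnormalized posteriors (prior × likelihood):
  Alerts: 0.172 × 0.18 × 0.105 = 0.0032508
  Newsletters: 0.492 × 0.08 × 0.01 = 0.0003936
  Work: 0.1 × 0.03 × 0.11 = 0.00033
  Promotions: 0.062 × 0.01 × 0.084 = 0.00005208
  Social: 0.174 × 0.282 × 0.056 = 0.002747808
Sum = 0.006774288.
Largest term belongs to Alerts, so Alerts is most probable.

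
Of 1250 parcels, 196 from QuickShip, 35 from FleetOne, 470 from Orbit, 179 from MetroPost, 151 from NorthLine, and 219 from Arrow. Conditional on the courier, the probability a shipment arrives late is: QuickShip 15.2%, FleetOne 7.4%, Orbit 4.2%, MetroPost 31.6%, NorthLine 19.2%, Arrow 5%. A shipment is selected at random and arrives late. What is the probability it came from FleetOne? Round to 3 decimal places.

0.017

Compute prior × likelihood for every hypothesis:
  QuickShip: 0.1568 × 0.152 = 0.0238336
  FleetOne: 0.028 × 0.074 = 0.002072
  Orbit: 0.376 × 0.042 = 0.015792
  MetroPost: 0.1432 × 0.316 = 0.0452512
  NorthLine: 0.1208 × 0.192 = 0.0231936
  Arrow: 0.1752 × 0.05 = 0.00876
Sum = 0.1189024.
P(FleetOne | evidence) = 0.002072 / 0.1189024 ≈ 0.017.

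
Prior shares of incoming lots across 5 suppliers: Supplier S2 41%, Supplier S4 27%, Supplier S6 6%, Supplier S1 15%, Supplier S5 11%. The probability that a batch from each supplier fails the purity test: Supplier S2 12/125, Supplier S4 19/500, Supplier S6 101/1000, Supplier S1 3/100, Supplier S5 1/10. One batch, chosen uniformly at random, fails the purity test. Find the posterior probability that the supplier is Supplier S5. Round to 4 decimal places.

Prior × likelihood for each hypothesis:
  Supplier S2: 0.41 × 0.096 = 0.03936
  Supplier S4: 0.27 × 0.038 = 0.01026
  Supplier S6: 0.06 × 0.101 = 0.00606
  Supplier S1: 0.15 × 0.03 = 0.0045
  Supplier S5: 0.11 × 0.1 = 0.011
Sum = 0.07118.
P(Supplier S5 | evidence) = 0.011 / 0.07118 ≈ 0.1545.

0.1545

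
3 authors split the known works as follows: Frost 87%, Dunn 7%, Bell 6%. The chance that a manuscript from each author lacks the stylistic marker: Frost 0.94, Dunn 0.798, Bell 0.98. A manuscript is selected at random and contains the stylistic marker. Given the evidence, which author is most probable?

Taking complements, P(marker | each) = Frost 0.06, Dunn 0.202, Bell 0.02.
Unnormalized posteriors (prior × likelihood):
  Frost: 0.87 × 0.06 = 0.0522
  Dunn: 0.07 × 0.202 = 0.01414
  Bell: 0.06 × 0.02 = 0.0012
Normalizing constant = 0.06754.
Largest term belongs to Frost, so Frost is most probable.

Frost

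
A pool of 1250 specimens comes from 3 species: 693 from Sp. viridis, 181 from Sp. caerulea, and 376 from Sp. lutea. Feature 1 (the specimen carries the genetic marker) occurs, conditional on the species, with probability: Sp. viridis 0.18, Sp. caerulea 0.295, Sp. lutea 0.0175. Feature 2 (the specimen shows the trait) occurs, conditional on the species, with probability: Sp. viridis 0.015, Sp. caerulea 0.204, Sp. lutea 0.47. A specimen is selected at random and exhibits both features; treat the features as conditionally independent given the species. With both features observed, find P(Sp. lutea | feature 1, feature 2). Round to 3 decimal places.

0.195

Prior × likelihood for each hypothesis:
  Sp. viridis: 0.5544 × 0.18 × 0.015 = 0.00149688
  Sp. caerulea: 0.1448 × 0.295 × 0.204 = 0.008714064
  Sp. lutea: 0.3008 × 0.0175 × 0.47 = 0.00247408
Normalizing constant = 0.012685024.
P(Sp. lutea | evidence) = 0.00247408 / 0.012685024 ≈ 0.195.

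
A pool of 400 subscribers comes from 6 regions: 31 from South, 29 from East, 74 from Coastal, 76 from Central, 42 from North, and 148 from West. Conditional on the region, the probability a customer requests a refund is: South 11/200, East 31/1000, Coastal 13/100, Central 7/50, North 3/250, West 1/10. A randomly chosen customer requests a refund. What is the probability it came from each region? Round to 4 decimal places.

South 0.0447, East 0.0236, Coastal 0.2520, Central 0.2788, North 0.0132, West 0.3878

Prior × likelihood for each hypothesis:
  South: 0.0775 × 0.055 = 0.0042625
  East: 0.0725 × 0.031 = 0.0022475
  Coastal: 0.185 × 0.13 = 0.02405
  Central: 0.19 × 0.14 = 0.0266
  North: 0.105 × 0.012 = 0.00126
  West: 0.37 × 0.1 = 0.037
Total = 0.09542.
P(South | refund) = 0.0042625/0.09542 ≈ 0.0447
P(East | refund) = 0.0022475/0.09542 ≈ 0.0236
P(Coastal | refund) = 0.02405/0.09542 ≈ 0.2520
P(Central | refund) = 0.0266/0.09542 ≈ 0.2788
P(North | refund) = 0.00126/0.09542 ≈ 0.0132
P(West | refund) = 0.037/0.09542 ≈ 0.3878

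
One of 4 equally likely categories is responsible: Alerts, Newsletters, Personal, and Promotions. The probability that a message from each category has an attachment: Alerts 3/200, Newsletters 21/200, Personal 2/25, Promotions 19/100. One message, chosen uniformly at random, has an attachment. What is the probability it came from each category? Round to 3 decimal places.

Alerts 0.038, Newsletters 0.269, Personal 0.205, Promotions 0.487

With a uniform prior (1/4 each), posterior ∝ likelihood:
  Alerts: 0.015
  Newsletters: 0.105
  Personal: 0.08
  Promotions: 0.19
Sum = 0.39.
P(Alerts | attachment) = 0.015/0.39 ≈ 0.038
P(Newsletters | attachment) = 0.105/0.39 ≈ 0.269
P(Personal | attachment) = 0.08/0.39 ≈ 0.205
P(Promotions | attachment) = 0.19/0.39 ≈ 0.487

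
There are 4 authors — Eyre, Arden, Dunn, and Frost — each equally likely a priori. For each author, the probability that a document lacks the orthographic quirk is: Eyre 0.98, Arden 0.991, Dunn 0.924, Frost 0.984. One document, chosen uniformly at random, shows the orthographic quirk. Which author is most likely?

Taking complements, P(quirk | each) = Eyre 0.02, Arden 0.009, Dunn 0.076, Frost 0.016.
Since the prior is uniform, the posterior is proportional to the likelihood:
  Eyre: 0.02
  Arden: 0.009
  Dunn: 0.076
  Frost: 0.016
Sum = 0.121.
Largest term belongs to Dunn, so Dunn is most probable.

Dunn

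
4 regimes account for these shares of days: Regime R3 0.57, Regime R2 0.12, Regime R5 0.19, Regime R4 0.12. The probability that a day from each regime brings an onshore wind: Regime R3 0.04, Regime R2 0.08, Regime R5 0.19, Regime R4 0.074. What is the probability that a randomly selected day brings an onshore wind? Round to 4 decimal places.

Unnormalized posteriors (prior × likelihood):
  Regime R3: 0.57 × 0.04 = 0.0228
  Regime R2: 0.12 × 0.08 = 0.0096
  Regime R5: 0.19 × 0.19 = 0.0361
  Regime R4: 0.12 × 0.074 = 0.00888
P(onshore) = 0.0228 + 0.0096 + 0.0361 + 0.00888 = 0.07738 → 0.0774.

0.0774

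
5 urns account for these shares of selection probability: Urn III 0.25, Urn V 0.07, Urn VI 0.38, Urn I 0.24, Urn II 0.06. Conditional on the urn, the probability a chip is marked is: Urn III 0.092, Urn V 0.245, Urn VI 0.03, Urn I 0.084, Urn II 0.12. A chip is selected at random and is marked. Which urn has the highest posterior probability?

By Bayes' rule, posterior ∝ prior × likelihood:
  Urn III: 0.25 × 0.092 = 0.023
  Urn V: 0.07 × 0.245 = 0.01715
  Urn VI: 0.38 × 0.03 = 0.0114
  Urn I: 0.24 × 0.084 = 0.02016
  Urn II: 0.06 × 0.12 = 0.0072
Total = 0.07891.
Largest term belongs to Urn III, so Urn III is most probable.

Urn III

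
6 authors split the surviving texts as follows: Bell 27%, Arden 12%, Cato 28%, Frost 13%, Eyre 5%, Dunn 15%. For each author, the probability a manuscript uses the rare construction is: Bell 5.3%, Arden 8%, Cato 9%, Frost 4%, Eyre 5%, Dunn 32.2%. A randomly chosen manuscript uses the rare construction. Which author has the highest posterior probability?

Prior × likelihood for each hypothesis:
  Bell: 0.27 × 0.053 = 0.01431
  Arden: 0.12 × 0.08 = 0.0096
  Cato: 0.28 × 0.09 = 0.0252
  Frost: 0.13 × 0.04 = 0.0052
  Eyre: 0.05 × 0.05 = 0.0025
  Dunn: 0.15 × 0.322 = 0.0483
Sum = 0.10511.
Largest term belongs to Dunn, so Dunn is most probable.

Dunn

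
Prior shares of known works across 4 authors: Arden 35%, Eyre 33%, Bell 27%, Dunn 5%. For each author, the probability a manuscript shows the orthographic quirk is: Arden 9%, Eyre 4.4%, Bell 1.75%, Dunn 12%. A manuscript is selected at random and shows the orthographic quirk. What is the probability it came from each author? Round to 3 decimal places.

Arden 0.555, Eyre 0.256, Bell 0.083, Dunn 0.106

Compute prior × likelihood for every hypothesis:
  Arden: 0.35 × 0.09 = 0.0315
  Eyre: 0.33 × 0.044 = 0.01452
  Bell: 0.27 × 0.0175 = 0.004725
  Dunn: 0.05 × 0.12 = 0.006
Normalizing constant = 0.056745.
P(Arden | quirk) = 0.0315/0.056745 ≈ 0.555
P(Eyre | quirk) = 0.01452/0.056745 ≈ 0.256
P(Bell | quirk) = 0.004725/0.056745 ≈ 0.083
P(Dunn | quirk) = 0.006/0.056745 ≈ 0.106
(Check: 0.555+0.256+0.083+0.106 = 1.000.)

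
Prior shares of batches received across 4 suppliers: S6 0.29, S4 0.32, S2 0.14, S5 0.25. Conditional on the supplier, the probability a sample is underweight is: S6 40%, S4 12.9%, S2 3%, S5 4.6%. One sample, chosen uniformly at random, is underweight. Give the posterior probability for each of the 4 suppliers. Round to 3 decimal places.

S6 0.671, S4 0.239, S2 0.024, S5 0.066

Prior × likelihood for each hypothesis:
  S6: 0.29 × 0.4 = 0.116
  S4: 0.32 × 0.129 = 0.04128
  S2: 0.14 × 0.03 = 0.0042
  S5: 0.25 × 0.046 = 0.0115
Sum = 0.17298.
P(S6 | underweight) = 0.116/0.17298 ≈ 0.671
P(S4 | underweight) = 0.04128/0.17298 ≈ 0.239
P(S2 | underweight) = 0.0042/0.17298 ≈ 0.024
P(S5 | underweight) = 0.0115/0.17298 ≈ 0.066
(Check: 0.671+0.239+0.024+0.066 = 1.000.)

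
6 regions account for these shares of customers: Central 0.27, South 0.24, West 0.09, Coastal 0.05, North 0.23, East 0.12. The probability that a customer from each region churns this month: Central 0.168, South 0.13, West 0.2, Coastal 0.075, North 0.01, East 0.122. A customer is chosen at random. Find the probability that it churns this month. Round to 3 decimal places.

0.115

Compute prior × likelihood for every hypothesis:
  Central: 0.27 × 0.168 = 0.04536
  South: 0.24 × 0.13 = 0.0312
  West: 0.09 × 0.2 = 0.018
  Coastal: 0.05 × 0.075 = 0.00375
  North: 0.23 × 0.01 = 0.0023
  East: 0.12 × 0.122 = 0.01464
P(churn) = 0.04536 + 0.0312 + 0.018 + 0.00375 + 0.0023 + 0.01464 = 0.11525 → 0.115.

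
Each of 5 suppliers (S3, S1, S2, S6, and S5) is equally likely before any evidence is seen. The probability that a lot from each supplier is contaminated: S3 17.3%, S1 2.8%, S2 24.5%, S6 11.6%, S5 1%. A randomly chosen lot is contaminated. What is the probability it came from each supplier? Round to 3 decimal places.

S3 0.302, S1 0.049, S2 0.428, S6 0.203, S5 0.017

Since the prior is uniform, the posterior is proportional to the likelihood:
  S3: 0.173
  S1: 0.028
  S2: 0.245
  S6: 0.116
  S5: 0.01
Total = 0.572.
P(S3 | contaminated) = 0.173/0.572 ≈ 0.302
P(S1 | contaminated) = 0.028/0.572 ≈ 0.049
P(S2 | contaminated) = 0.245/0.572 ≈ 0.428
P(S6 | contaminated) = 0.116/0.572 ≈ 0.203
P(S5 | contaminated) = 0.01/0.572 ≈ 0.017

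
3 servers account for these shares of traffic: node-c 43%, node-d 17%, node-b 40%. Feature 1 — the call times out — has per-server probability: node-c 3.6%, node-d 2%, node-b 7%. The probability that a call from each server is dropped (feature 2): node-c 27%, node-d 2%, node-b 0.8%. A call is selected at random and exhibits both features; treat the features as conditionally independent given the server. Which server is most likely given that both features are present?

By Bayes' rule, posterior ∝ prior × likelihood:
  node-c: 0.43 × 0.036 × 0.27 = 0.0041796
  node-d: 0.17 × 0.02 × 0.02 = 0.000068
  node-b: 0.4 × 0.07 × 0.008 = 0.000224
Normalizing constant = 0.0044716.
Largest term belongs to node-c, so node-c is most probable.

node-c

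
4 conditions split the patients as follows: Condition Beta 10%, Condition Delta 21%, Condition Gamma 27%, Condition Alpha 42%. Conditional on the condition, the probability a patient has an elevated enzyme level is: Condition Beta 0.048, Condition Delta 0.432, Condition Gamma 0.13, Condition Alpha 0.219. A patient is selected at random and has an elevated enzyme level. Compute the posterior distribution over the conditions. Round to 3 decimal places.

Compute prior × likelihood for every hypothesis:
  Condition Beta: 0.1 × 0.048 = 0.0048
  Condition Delta: 0.21 × 0.432 = 0.09072
  Condition Gamma: 0.27 × 0.13 = 0.0351
  Condition Alpha: 0.42 × 0.219 = 0.09198
Total = 0.2226.
P(Condition Beta | elevated) = 0.0048/0.2226 ≈ 0.022
P(Condition Delta | elevated) = 0.09072/0.2226 ≈ 0.408
P(Condition Gamma | elevated) = 0.0351/0.2226 ≈ 0.158
P(Condition Alpha | elevated) = 0.09198/0.2226 ≈ 0.413

Condition Beta 0.022, Condition Delta 0.408, Condition Gamma 0.158, Condition Alpha 0.413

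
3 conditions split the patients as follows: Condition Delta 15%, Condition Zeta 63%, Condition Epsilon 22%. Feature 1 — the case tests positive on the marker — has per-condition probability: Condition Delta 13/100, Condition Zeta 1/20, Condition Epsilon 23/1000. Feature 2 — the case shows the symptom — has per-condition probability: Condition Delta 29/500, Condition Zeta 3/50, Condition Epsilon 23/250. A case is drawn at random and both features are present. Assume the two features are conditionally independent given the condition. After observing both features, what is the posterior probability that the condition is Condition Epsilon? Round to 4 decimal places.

0.1335

Unnormalized posteriors (prior × likelihood):
  Condition Delta: 0.15 × 0.13 × 0.058 = 0.001131
  Condition Zeta: 0.63 × 0.05 × 0.06 = 0.00189
  Condition Epsilon: 0.22 × 0.023 × 0.092 = 0.00046552
Normalizing constant = 0.00348652.
P(Condition Epsilon | evidence) = 0.00046552 / 0.00348652 ≈ 0.1335.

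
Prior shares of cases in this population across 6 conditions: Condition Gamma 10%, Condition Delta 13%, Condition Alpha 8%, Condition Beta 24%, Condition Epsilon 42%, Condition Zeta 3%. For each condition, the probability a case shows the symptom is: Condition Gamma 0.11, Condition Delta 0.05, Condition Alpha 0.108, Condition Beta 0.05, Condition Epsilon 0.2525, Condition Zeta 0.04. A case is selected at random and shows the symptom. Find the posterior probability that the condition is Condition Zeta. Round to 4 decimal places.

0.0083

Prior × likelihood for each hypothesis:
  Condition Gamma: 0.1 × 0.11 = 0.011
  Condition Delta: 0.13 × 0.05 = 0.0065
  Condition Alpha: 0.08 × 0.108 = 0.00864
  Condition Beta: 0.24 × 0.05 = 0.012
  Condition Epsilon: 0.42 × 0.2525 = 0.10605
  Condition Zeta: 0.03 × 0.04 = 0.0012
Normalizing constant = 0.14539.
P(Condition Zeta | evidence) = 0.0012 / 0.14539 ≈ 0.0083.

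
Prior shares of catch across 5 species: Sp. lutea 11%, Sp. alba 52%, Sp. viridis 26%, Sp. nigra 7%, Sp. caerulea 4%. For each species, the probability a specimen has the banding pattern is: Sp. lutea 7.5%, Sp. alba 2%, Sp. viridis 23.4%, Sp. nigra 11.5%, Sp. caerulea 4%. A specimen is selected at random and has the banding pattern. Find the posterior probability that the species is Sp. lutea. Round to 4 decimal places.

0.0926

Prior × likelihood for each hypothesis:
  Sp. lutea: 0.11 × 0.075 = 0.00825
  Sp. alba: 0.52 × 0.02 = 0.0104
  Sp. viridis: 0.26 × 0.234 = 0.06084
  Sp. nigra: 0.07 × 0.115 = 0.00805
  Sp. caerulea: 0.04 × 0.04 = 0.0016
Normalizing constant = 0.08914.
P(Sp. lutea | evidence) = 0.00825 / 0.08914 ≈ 0.0926.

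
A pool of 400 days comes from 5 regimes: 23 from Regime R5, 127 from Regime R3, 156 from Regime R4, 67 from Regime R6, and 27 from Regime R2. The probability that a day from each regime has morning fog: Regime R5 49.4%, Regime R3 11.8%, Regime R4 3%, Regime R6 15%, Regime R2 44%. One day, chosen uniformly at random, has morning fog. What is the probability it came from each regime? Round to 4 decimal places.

Regime R5 0.2145, Regime R3 0.2830, Regime R4 0.0884, Regime R6 0.1898, Regime R2 0.2243

By Bayes' rule, posterior ∝ prior × likelihood:
  Regime R5: 0.0575 × 0.494 = 0.028405
  Regime R3: 0.3175 × 0.118 = 0.037465
  Regime R4: 0.39 × 0.03 = 0.0117
  Regime R6: 0.1675 × 0.15 = 0.025125
  Regime R2: 0.0675 × 0.44 = 0.0297
Normalizing constant = 0.132395.
P(Regime R5 | fog) = 0.028405/0.132395 ≈ 0.2145
P(Regime R3 | fog) = 0.037465/0.132395 ≈ 0.2830
P(Regime R4 | fog) = 0.0117/0.132395 ≈ 0.0884
P(Regime R6 | fog) = 0.025125/0.132395 ≈ 0.1898
P(Regime R2 | fog) = 0.0297/0.132395 ≈ 0.2243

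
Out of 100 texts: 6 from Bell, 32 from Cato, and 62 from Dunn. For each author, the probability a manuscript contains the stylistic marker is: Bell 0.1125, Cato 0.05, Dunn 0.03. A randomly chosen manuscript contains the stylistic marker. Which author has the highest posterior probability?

Compute prior × likelihood for every hypothesis:
  Bell: 0.06 × 0.1125 = 0.00675
  Cato: 0.32 × 0.05 = 0.016
  Dunn: 0.62 × 0.03 = 0.0186
Sum = 0.04135.
Largest term belongs to Dunn, so Dunn is most probable.

Dunn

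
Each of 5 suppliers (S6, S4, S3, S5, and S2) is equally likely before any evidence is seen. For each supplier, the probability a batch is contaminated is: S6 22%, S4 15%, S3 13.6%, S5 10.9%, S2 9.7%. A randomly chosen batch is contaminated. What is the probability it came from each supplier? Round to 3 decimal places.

Since the prior is uniform, the posterior is proportional to the likelihood:
  S6: 0.22
  S4: 0.15
  S3: 0.136
  S5: 0.109
  S2: 0.097
Normalizing constant = 0.712.
P(S6 | contaminated) = 0.22/0.712 ≈ 0.309
P(S4 | contaminated) = 0.15/0.712 ≈ 0.211
P(S3 | contaminated) = 0.136/0.712 ≈ 0.191
P(S5 | contaminated) = 0.109/0.712 ≈ 0.153
P(S2 | contaminated) = 0.097/0.712 ≈ 0.136

S6 0.309, S4 0.211, S3 0.191, S5 0.153, S2 0.136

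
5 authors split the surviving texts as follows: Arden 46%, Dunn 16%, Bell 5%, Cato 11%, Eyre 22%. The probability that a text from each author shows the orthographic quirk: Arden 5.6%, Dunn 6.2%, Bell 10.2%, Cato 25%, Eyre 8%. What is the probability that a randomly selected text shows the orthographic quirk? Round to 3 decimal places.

0.086

By Bayes' rule, posterior ∝ prior × likelihood:
  Arden: 0.46 × 0.056 = 0.02576
  Dunn: 0.16 × 0.062 = 0.00992
  Bell: 0.05 × 0.102 = 0.0051
  Cato: 0.11 × 0.25 = 0.0275
  Eyre: 0.22 × 0.08 = 0.0176
P(quirk) = 0.02576 + 0.00992 + 0.0051 + 0.0275 + 0.0176 = 0.08588 → 0.086.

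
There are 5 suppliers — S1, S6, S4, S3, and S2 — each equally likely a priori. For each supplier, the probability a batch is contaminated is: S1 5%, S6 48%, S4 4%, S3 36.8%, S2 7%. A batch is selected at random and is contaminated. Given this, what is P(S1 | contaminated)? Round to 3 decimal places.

With a uniform prior (1/5 each), posterior ∝ likelihood:
  S1: 0.05
  S6: 0.48
  S4: 0.04
  S3: 0.368
  S2: 0.07
Normalizing constant = 1.008.
P(S1 | evidence) = 0.05 / 1.008 ≈ 0.050.

0.050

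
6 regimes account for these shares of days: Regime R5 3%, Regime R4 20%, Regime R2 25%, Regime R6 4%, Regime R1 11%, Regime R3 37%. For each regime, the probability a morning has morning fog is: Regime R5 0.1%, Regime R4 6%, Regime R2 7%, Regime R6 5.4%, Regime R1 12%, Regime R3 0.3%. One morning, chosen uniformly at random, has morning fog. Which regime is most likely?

Regime R2

Compute prior × likelihood for every hypothesis:
  Regime R5: 0.03 × 0.001 = 0.00003
  Regime R4: 0.2 × 0.06 = 0.012
  Regime R2: 0.25 × 0.07 = 0.0175
  Regime R6: 0.04 × 0.054 = 0.00216
  Regime R1: 0.11 × 0.12 = 0.0132
  Regime R3: 0.37 × 0.003 = 0.00111
Sum = 0.046.
Largest term belongs to Regime R2, so Regime R2 is most probable.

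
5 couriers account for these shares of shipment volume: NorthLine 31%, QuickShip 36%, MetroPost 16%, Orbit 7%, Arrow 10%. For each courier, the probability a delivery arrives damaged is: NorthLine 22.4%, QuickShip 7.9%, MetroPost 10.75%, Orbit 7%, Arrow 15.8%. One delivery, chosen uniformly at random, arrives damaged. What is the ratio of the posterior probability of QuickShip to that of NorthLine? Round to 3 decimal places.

0.410

Prior × likelihood for each hypothesis:
  NorthLine: 0.31 × 0.224 = 0.06944
  QuickShip: 0.36 × 0.079 = 0.02844
  MetroPost: 0.16 × 0.1075 = 0.0172
  Orbit: 0.07 × 0.07 = 0.0049
  Arrow: 0.1 × 0.158 = 0.0158
Sum = 0.13578.
The ratio is 0.02844 / 0.06944 (the normalizer cancels) = 0.410.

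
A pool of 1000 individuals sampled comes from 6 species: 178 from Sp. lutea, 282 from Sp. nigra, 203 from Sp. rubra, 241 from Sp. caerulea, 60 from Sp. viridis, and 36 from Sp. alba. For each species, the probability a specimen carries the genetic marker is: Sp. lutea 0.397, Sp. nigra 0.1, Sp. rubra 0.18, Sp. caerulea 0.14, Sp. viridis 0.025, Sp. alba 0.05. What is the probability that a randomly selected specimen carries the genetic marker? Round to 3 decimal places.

Prior × likelihood for each hypothesis:
  Sp. lutea: 0.178 × 0.397 = 0.070666
  Sp. nigra: 0.282 × 0.1 = 0.0282
  Sp. rubra: 0.203 × 0.18 = 0.03654
  Sp. caerulea: 0.241 × 0.14 = 0.03374
  Sp. viridis: 0.06 × 0.025 = 0.0015
  Sp. alba: 0.036 × 0.05 = 0.0018
P(marker) = 0.070666 + 0.0282 + 0.03654 + 0.03374 + 0.0015 + 0.0018 = 0.172446 → 0.172.

0.172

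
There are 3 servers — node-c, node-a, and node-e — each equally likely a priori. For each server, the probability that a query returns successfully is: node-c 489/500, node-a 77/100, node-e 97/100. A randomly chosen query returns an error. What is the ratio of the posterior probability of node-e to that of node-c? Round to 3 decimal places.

Taking complements, P(error | each) = node-c 0.022, node-a 0.23, node-e 0.03.
Since the prior is uniform, the posterior is proportional to the likelihood:
  node-c: 0.022
  node-a: 0.23
  node-e: 0.03
Normalizing constant = 0.282.
The ratio is 0.03 / 0.022 (the normalizer cancels) = 1.364.

1.364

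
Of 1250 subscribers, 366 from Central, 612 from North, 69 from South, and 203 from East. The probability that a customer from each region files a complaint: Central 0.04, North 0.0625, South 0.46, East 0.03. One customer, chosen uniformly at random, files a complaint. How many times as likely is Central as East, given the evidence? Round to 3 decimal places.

Unnormalized posteriors (prior × likelihood):
  Central: 0.2928 × 0.04 = 0.011712
  North: 0.4896 × 0.0625 = 0.0306
  South: 0.0552 × 0.46 = 0.025392
  East: 0.1624 × 0.03 = 0.004872
Total = 0.072576.
The ratio is 0.011712 / 0.004872 (the normalizer cancels) = 2.404.

2.404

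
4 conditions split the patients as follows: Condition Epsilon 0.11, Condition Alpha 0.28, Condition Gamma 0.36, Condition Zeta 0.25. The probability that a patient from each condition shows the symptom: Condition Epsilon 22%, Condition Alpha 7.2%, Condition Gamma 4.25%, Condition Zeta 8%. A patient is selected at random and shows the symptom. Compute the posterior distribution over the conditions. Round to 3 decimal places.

Unnormalized posteriors (prior × likelihood):
  Condition Epsilon: 0.11 × 0.22 = 0.0242
  Condition Alpha: 0.28 × 0.072 = 0.02016
  Condition Gamma: 0.36 × 0.0425 = 0.0153
  Condition Zeta: 0.25 × 0.08 = 0.02
Sum = 0.07966.
P(Condition Epsilon | symptomatic) = 0.0242/0.07966 ≈ 0.304
P(Condition Alpha | symptomatic) = 0.02016/0.07966 ≈ 0.253
P(Condition Gamma | symptomatic) = 0.0153/0.07966 ≈ 0.192
P(Condition Zeta | symptomatic) = 0.02/0.07966 ≈ 0.251

Condition Epsilon 0.304, Condition Alpha 0.253, Condition Gamma 0.192, Condition Zeta 0.251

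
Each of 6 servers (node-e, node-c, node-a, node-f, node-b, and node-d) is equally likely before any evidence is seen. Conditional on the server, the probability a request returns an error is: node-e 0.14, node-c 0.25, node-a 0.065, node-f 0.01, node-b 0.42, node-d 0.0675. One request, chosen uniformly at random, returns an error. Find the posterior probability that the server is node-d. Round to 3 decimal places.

0.071

With a uniform prior (1/6 each), posterior ∝ likelihood:
  node-e: 0.14
  node-c: 0.25
  node-a: 0.065
  node-f: 0.01
  node-b: 0.42
  node-d: 0.0675
Normalizing constant = 0.9525.
P(node-d | evidence) = 0.0675 / 0.9525 ≈ 0.071.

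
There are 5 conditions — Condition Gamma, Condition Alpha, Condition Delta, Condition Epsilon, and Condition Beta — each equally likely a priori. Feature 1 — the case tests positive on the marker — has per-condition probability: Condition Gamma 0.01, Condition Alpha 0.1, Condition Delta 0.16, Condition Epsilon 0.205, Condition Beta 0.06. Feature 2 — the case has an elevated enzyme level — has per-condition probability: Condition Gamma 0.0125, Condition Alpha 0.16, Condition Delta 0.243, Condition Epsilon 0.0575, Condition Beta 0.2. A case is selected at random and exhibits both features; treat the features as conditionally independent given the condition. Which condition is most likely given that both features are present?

With a uniform prior (1/5 each), posterior ∝ likelihood:
  Condition Gamma: 0.01 × 0.0125 = 0.000125
  Condition Alpha: 0.1 × 0.16 = 0.016
  Condition Delta: 0.16 × 0.243 = 0.03888
  Condition Epsilon: 0.205 × 0.0575 = 0.0117875
  Condition Beta: 0.06 × 0.2 = 0.012
Total = 0.0787925.
Largest term belongs to Condition Delta, so Condition Delta is most probable.

Condition Delta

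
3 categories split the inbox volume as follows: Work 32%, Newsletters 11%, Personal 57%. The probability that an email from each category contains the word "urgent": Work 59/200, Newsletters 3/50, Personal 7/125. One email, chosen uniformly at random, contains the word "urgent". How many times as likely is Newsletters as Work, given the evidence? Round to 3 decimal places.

By Bayes' rule, posterior ∝ prior × likelihood:
  Work: 0.32 × 0.295 = 0.0944
  Newsletters: 0.11 × 0.06 = 0.0066
  Personal: 0.57 × 0.056 = 0.03192
Normalizing constant = 0.13292.
The ratio is 0.0066 / 0.0944 (the normalizer cancels) = 0.070.

0.070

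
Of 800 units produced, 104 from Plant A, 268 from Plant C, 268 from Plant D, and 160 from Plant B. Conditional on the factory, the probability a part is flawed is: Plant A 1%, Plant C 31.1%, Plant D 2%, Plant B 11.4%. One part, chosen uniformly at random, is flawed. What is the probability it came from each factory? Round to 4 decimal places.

Plant A 0.0096, Plant C 0.7718, Plant D 0.0496, Plant B 0.1689

Unnormalized posteriors (prior × likelihood):
  Plant A: 0.13 × 0.01 = 0.0013
  Plant C: 0.335 × 0.311 = 0.104185
  Plant D: 0.335 × 0.02 = 0.0067
  Plant B: 0.2 × 0.114 = 0.0228
Normalizing constant = 0.134985.
P(Plant A | flawed) = 0.0013/0.134985 ≈ 0.0096
P(Plant C | flawed) = 0.104185/0.134985 ≈ 0.7718
P(Plant D | flawed) = 0.0067/0.134985 ≈ 0.0496
P(Plant B | flawed) = 0.0228/0.134985 ≈ 0.1689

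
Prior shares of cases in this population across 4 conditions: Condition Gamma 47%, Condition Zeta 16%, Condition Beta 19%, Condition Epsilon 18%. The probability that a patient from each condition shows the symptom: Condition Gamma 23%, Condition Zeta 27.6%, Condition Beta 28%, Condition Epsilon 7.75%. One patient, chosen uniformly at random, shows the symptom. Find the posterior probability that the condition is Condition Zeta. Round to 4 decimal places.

0.2013

By Bayes' rule, posterior ∝ prior × likelihood:
  Condition Gamma: 0.47 × 0.23 = 0.1081
  Condition Zeta: 0.16 × 0.276 = 0.04416
  Condition Beta: 0.19 × 0.28 = 0.0532
  Condition Epsilon: 0.18 × 0.0775 = 0.01395
Normalizing constant = 0.21941.
P(Condition Zeta | evidence) = 0.04416 / 0.21941 ≈ 0.2013.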